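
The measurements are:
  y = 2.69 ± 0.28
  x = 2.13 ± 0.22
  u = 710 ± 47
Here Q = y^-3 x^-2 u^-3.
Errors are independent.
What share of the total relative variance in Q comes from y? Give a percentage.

(δQ/Q)² = (-3·δy/y)² + (-2·δx/x)² + (-3·δu/u)²
  y term: (-3×0.104)² = 0.0975
  x term: (-2×0.103)² = 0.0427
  u term: (-3×0.0662)² = 0.0394
Total = 0.180. Share from y = 0.0975/0.180 = 0.543.

54.3%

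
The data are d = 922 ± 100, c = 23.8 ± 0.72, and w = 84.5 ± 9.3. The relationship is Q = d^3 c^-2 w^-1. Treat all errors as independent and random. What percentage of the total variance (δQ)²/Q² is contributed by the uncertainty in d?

87.0%

(δQ/Q)² = (3·δd/d)² + (-2·δc/c)² + (-1·δw/w)²
  d term: (3×0.108)² = 0.106
  c term: (-2×0.0303)² = 0.00366
  w term: (-1×0.110)² = 0.0121
Total = 0.122. Share from d = 0.106/0.122 = 0.870.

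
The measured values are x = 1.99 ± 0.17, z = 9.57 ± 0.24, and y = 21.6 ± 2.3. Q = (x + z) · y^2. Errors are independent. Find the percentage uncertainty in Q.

Let u = x + z = 11.6. δu = √(δx² + δz²) = √(0.0289 + 0.0576) = 0.294, so δu/u = 0.0254.
Q is then a monomial in u, y:
δQ/Q = √((δu/u)² + (2·δy/y)²) = √(0.000647 + 0.0454) = 0.214

21.4%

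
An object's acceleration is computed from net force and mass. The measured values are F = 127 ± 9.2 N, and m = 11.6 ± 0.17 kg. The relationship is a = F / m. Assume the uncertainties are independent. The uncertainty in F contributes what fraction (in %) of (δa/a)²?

(δa/a)² = (1·δF/F)² + (-1·δm/m)²
  F term: (1×0.0724)² = 0.00525
  m term: (-1×0.0147)² = 0.000215
Total = 0.00546. Share from F = 0.00525/0.00546 = 0.961.

96.1%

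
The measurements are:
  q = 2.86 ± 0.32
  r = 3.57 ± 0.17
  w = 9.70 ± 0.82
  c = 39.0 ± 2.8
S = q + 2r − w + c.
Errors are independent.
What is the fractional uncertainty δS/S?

0.0752

For a sum/difference, combine absolute errors in quadrature:
  (δq)² = 0.102;  (2·δr)² = 0.116;  (δw)² = 0.672;  (δc)² = 7.84
δS = √(8.73) = 2.95
S = 39.3, so δS/S = 2.95/39.3 = 0.0752.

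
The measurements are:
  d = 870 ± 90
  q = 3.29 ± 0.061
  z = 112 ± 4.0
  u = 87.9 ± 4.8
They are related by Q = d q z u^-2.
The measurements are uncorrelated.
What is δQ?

6.46

Since Q is a product/quotient, work with relative uncertainties:
  (1·δd/d)² = (1×0.103)² = 0.0107;  (1·δq/q)² = (1×0.0185)² = 0.000344;  (1·δz/z)² = (1×0.0357)² = 0.00128;  (-2·δu/u)² = (-2×0.0546)² = 0.0119
δQ/Q = √(0.0242) = 0.156
Q = 41.5, so δQ = 0.156 × 41.5 = 6.46.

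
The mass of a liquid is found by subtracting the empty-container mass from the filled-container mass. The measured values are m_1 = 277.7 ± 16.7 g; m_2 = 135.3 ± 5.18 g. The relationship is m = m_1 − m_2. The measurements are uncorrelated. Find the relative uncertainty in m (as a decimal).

0.123

Sums and differences: (δm)² = Σ (cᵢ δxᵢ)².
  (δm_1)² = 279;  (δm_2)² = 26.8
δm = √(306) = 17.5 g
m = 142.4 g, so δm/m = 17.5/142.4 = 0.123.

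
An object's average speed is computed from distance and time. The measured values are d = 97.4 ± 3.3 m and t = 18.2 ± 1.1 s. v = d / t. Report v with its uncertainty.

5.35 ± 0.371 m/s

For a monomial v ∝ d, t^-1, fractional errors add in quadrature:
  (1·δd/d)² = (1×0.0339)² = 0.00115;  (-1·δt/t)² = (-1×0.0604)² = 0.00365
δv/v = √(0.00480) = 0.0693
v = 5.35 m/s, so δv = 0.0693 × 5.35 = 0.371 m/s.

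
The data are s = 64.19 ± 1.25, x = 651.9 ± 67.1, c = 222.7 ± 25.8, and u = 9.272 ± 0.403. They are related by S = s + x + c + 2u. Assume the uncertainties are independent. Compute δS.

71.9

Each term contributes (cᵢ δxᵢ)² to (δS)²:
  (δs)² = 1.56;  (δx)² = 4500;  (δc)² = 666;  (2·δu)² = 0.650
δS = √(5170) = 71.9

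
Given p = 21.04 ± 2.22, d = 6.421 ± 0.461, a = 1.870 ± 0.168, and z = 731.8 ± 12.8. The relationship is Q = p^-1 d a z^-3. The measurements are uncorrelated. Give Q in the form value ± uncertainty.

(1.456 ± 0.240) × 10^-9

For a monomial Q ∝ p^-1, d, a, z^-3, fractional errors add in quadrature:
  (-1·δp/p)² = (-1×0.106)² = 0.0111;  (1·δd/d)² = (1×0.0718)² = 0.00515;  (1·δa/a)² = (1×0.0898)² = 0.00807;  (-3·δz/z)² = (-3×0.0175)² = 0.00275
δQ/Q = √(0.0271) = 0.165
Q = 1.456e-09, so δQ = 0.165 × 1.456e-09 = 2.4e-10.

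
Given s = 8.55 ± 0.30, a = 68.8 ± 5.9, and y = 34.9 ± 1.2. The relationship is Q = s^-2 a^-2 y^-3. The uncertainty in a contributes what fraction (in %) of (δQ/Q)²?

(δQ/Q)² = (-2·δs/s)² + (-2·δa/a)² + (-3·δy/y)²
  s term: (-2×0.0351)² = 0.00492
  a term: (-2×0.0858)² = 0.0294
  y term: (-3×0.0344)² = 0.0106
Total = 0.0450. Share from a = 0.0294/0.0450 = 0.654.

65.4%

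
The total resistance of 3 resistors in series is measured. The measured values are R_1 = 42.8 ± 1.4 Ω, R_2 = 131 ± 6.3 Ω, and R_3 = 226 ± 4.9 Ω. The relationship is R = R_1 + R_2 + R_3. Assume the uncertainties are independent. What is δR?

8.10 Ω

For a sum/difference, combine absolute errors in quadrature:
  (δR_1)² = 1.96;  (δR_2)² = 39.7;  (δR_3)² = 24.0
δR = √(65.7) = 8.10 Ω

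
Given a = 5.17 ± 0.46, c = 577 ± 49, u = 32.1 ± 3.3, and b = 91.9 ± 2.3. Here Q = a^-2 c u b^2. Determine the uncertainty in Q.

Products/powers → add relative errors in quadrature, weighted by exponent:
  (-2·δa/a)² = (-2×0.0890)² = 0.0317;  (1·δc/c)² = (1×0.0849)² = 0.00721;  (1·δu/u)² = (1×0.103)² = 0.0106;  (2·δb/b)² = (2×0.0250)² = 0.00251
δQ/Q = √(0.0520) = 0.228
Q = 5.85e+06, so δQ = 0.228 × 5.85e+06 = 1.33e+06.

1.33e+06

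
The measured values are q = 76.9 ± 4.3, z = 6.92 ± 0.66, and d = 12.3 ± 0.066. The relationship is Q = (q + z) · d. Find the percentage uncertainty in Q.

5.22%

Let u = q + z = 83.8. δu = √(δq² + δz²) = √(18.5 + 0.436) = 4.35, so δu/u = 0.0519.
Q is then a monomial in u, d:
δQ/Q = √((δu/u)² + (1·δd/d)²) = √(0.00269 + 2.88e-05) = 0.0522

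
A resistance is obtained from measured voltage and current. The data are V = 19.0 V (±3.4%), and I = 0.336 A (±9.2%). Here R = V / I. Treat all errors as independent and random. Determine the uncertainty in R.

Since R is a product/quotient, work with relative uncertainties:
  (1·δV/V)² = (1×0.0340)² = 0.00116;  (-1·δI/I)² = (-1×0.0920)² = 0.00846
δR/R = √(0.00962) = 0.0981
R = 56.5 Ω, so δR = 0.0981 × 56.5 = 5.55 Ω.

5.55 Ω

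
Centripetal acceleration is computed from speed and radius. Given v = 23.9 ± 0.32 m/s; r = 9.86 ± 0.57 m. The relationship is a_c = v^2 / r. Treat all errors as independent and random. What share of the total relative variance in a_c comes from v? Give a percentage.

17.7%

(δa_c/a_c)² = (2·δv/v)² + (-1·δr/r)²
  v term: (2×0.0134)² = 0.000717
  r term: (-1×0.0578)² = 0.00334
Total = 0.00406. Share from v = 0.000717/0.00406 = 0.177.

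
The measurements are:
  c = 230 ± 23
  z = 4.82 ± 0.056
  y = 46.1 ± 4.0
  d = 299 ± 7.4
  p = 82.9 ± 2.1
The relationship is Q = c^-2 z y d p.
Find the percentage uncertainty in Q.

22.1%

Products/powers → add relative errors in quadrature, weighted by exponent:
  (-2·δc/c)² = (-2×0.100)² = 0.0400;  (1·δz/z)² = (1×0.0116)² = 0.000135;  (1·δy/y)² = (1×0.0868)² = 0.00753;  (1·δd/d)² = (1×0.0247)² = 0.000613;  (1·δp/p)² = (1×0.0253)² = 0.000642
δQ/Q = √(0.0489) = 0.221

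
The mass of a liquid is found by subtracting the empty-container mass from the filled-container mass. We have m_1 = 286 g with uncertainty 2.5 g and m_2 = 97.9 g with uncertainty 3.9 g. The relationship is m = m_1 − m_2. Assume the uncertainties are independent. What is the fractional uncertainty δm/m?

0.0246

Each term contributes (cᵢ δxᵢ)² to (δm)²:
  (δm_1)² = 6.25;  (δm_2)² = 15.2
δm = √(21.5) = 4.63 g
m = 188 g, so δm/m = 4.63/188 = 0.0246.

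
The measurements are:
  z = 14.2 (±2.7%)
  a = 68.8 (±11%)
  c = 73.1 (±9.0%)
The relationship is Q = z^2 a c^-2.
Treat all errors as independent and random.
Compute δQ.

0.565

Each factor contributes (exponent × relative error)² to (δQ/Q)²:
  (2·δz/z)² = (2×0.0270)² = 0.00292;  (1·δa/a)² = (1×0.110)² = 0.0121;  (-2·δc/c)² = (-2×0.0900)² = 0.0324
δQ/Q = √(0.0474) = 0.218
Q = 2.60, so δQ = 0.218 × 2.60 = 0.565.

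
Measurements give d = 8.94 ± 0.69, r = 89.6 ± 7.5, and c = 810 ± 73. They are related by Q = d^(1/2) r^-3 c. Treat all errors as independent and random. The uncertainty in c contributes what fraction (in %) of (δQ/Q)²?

(δQ/Q)² = (½·δd/d)² + (-3·δr/r)² + (1·δc/c)²
  d term: (0.5×0.0772)² = 0.00149
  r term: (-3×0.0837)² = 0.0631
  c term: (1×0.0901)² = 0.00812
Total = 0.0727. Share from c = 0.00812/0.0727 = 0.112.

11.2%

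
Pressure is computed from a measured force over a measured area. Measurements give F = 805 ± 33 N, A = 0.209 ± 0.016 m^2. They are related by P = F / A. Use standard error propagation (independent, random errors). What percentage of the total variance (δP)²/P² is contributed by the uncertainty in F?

22.3%

(δP/P)² = (1·δF/F)² + (-1·δA/A)²
  F term: (1×0.0410)² = 0.00168
  A term: (-1×0.0766)² = 0.00586
Total = 0.00754. Share from F = 0.00168/0.00754 = 0.223.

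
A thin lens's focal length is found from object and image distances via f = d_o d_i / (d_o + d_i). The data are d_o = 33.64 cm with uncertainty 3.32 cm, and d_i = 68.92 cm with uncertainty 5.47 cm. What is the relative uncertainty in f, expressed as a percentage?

7.12%

∂f/∂d_o = (d_i/(d_o+d_i))² = 0.452;  ∂f/∂d_i = (d_o/(d_o+d_i))² = 0.108
δf = √((∂f/∂d_o · δd_o)² + (∂f/∂d_i · δd_i)²) = √(2.25 + 0.346) = 1.61 cm
f = 22.61 cm, so δf/f = 1.61/22.61 = 0.0712.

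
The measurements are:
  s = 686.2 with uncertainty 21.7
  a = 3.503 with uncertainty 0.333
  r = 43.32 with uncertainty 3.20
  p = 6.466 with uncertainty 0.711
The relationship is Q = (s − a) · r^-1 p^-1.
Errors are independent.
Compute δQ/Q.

0.136

Let u = s − a = 682.7. δu = √(δs² + δa²) = √(471 + 0.111) = 21.7, so δu/u = 0.0318.
Q is then a monomial in u, r, p:
δQ/Q = √((δu/u)² + (-1·δr/r)² + (-1·δp/p)²) = √(0.00101 + 0.00546 + 0.0121) = 0.136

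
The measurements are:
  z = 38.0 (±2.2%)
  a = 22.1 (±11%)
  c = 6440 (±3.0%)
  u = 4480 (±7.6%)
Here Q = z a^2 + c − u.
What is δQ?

Let p = z·a^2 = 18600. δp/p = √((1·δz/z)² + (2·δa/a)²) = √(0.000484 + 0.0484) = 0.221, so δp = 4100.
Q = p + c − u: δQ = √(δp² + δc² + δu²) = √(1.68e+07 + 37300 + 1.16e+05) = 4120

4120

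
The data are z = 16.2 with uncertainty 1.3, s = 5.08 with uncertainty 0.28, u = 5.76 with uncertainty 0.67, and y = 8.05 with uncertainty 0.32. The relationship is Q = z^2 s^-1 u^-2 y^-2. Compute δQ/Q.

0.299

Products/powers → add relative errors in quadrature, weighted by exponent:
  (2·δz/z)² = (2×0.0802)² = 0.0258;  (-1·δs/s)² = (-1×0.0551)² = 0.00304;  (-2·δu/u)² = (-2×0.116)² = 0.0541;  (-2·δy/y)² = (-2×0.0398)² = 0.00632
δQ/Q = √(0.0892) = 0.299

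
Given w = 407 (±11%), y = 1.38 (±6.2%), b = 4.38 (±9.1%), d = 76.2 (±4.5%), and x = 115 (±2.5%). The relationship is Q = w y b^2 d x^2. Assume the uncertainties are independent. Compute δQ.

2.51e+09

Relative error in a monomial: (δQ/Q)² = Σ (nᵢ · δxᵢ/xᵢ)².
  (1·δw/w)² = (1×0.110)² = 0.0121;  (1·δy/y)² = (1×0.0620)² = 0.00384;  (2·δb/b)² = (2×0.0910)² = 0.0331;  (1·δd/d)² = (1×0.0450)² = 0.00202;  (2·δx/x)² = (2×0.0250)² = 0.00250
δQ/Q = √(0.0536) = 0.232
Q = 1.09e+10, so δQ = 0.232 × 1.09e+10 = 2.51e+09.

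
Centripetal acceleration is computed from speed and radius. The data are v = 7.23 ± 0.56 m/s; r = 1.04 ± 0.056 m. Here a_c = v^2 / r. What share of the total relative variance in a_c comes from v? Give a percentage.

(δa_c/a_c)² = (2·δv/v)² + (-1·δr/r)²
  v term: (2×0.0775)² = 0.0240
  r term: (-1×0.0538)² = 0.00290
Total = 0.0269. Share from v = 0.0240/0.0269 = 0.892.

89.2%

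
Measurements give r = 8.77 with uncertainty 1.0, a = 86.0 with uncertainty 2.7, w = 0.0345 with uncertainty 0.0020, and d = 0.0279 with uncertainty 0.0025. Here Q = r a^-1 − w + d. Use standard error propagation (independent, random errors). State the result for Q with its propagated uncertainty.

0.0954 ± 0.0125

Let p = r·a^-1 = 0.102. δp/p = √((1·δr/r)² + (-1·δa/a)²) = √(0.0130 + 0.000986) = 0.118, so δp = 0.0121.
Q = p − w + d: δQ = √(δp² + δw² + δd²) = √(0.000145 + 4e-06 + 6.25e-06) = 0.0125
Q = 0.0954.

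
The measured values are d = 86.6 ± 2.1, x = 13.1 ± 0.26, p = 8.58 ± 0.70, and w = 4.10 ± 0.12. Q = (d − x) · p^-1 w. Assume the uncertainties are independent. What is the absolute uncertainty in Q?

Let u = d − x = 73.5. δu = √(δd² + δx²) = √(4.41 + 0.0676) = 2.12, so δu/u = 0.0288.
Q is then a monomial in u, p, w:
δQ/Q = √((δu/u)² + (-1·δp/p)² + (1·δw/w)²) = √(0.000829 + 0.00666 + 0.000857) = 0.0913
Q = 35.1, so δQ = 0.0913 × 35.1 = 3.21.

3.21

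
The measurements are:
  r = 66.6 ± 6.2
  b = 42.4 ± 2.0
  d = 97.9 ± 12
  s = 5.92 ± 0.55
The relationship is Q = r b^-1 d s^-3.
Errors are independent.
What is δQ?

Relative error in a monomial: (δQ/Q)² = Σ (nᵢ · δxᵢ/xᵢ)².
  (1·δr/r)² = (1×0.0931)² = 0.00867;  (-1·δb/b)² = (-1×0.0472)² = 0.00222;  (1·δd/d)² = (1×0.123)² = 0.0150;  (-3·δs/s)² = (-3×0.0929)² = 0.0777
δQ/Q = √(0.104) = 0.322
Q = 0.741, so δQ = 0.322 × 0.741 = 0.239.

0.239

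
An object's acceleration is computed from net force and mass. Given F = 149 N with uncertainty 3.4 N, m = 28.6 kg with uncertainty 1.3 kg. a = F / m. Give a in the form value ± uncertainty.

Relative error in a monomial: (δa/a)² = Σ (nᵢ · δxᵢ/xᵢ)².
  (1·δF/F)² = (1×0.0228)² = 0.000521;  (-1·δm/m)² = (-1×0.0455)² = 0.00207
δa/a = √(0.00259) = 0.0509
a = 5.21 m/s^2, so δa = 0.0509 × 5.21 = 0.265 m/s^2.

5.21 ± 0.265 m/s^2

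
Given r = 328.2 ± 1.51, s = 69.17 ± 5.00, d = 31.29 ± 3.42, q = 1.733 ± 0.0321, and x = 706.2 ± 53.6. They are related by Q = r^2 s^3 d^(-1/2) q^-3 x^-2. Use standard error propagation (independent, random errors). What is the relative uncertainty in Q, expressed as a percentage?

27.6%

Since Q is a product/quotient, work with relative uncertainties:
  (2·δr/r)² = (2×0.00460)² = 8.47e-05;  (3·δs/s)² = (3×0.0723)² = 0.0470;  (−½·δd/d)² = (-0.5×0.109)² = 0.00299;  (-3·δq/q)² = (-3×0.0185)² = 0.00309;  (-2·δx/x)² = (-2×0.0759)² = 0.0230
δQ/Q = √(0.0762) = 0.276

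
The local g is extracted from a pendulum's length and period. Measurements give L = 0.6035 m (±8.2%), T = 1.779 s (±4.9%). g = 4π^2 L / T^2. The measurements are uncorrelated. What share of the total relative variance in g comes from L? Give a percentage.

41.2%

(δg/g)² = (1·δL/L)² + (-2·δT/T)²
  L term: (1×0.0820)² = 0.00672
  T term: (-2×0.0490)² = 0.00960
Total = 0.0163. Share from L = 0.00672/0.0163 = 0.412.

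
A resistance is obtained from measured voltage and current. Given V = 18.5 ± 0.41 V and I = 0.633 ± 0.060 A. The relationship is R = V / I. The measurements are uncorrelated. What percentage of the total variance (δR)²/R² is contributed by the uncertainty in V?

5.18%

(δR/R)² = (1·δV/V)² + (-1·δI/I)²
  V term: (1×0.0222)² = 0.000491
  I term: (-1×0.0948)² = 0.00898
Total = 0.00948. Share from V = 0.000491/0.00948 = 0.0518.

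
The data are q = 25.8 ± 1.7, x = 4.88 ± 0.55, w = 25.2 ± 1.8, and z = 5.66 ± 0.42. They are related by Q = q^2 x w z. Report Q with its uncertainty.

Each factor contributes (exponent × relative error)² to (δQ/Q)²:
  (2·δq/q)² = (2×0.0659)² = 0.0174;  (1·δx/x)² = (1×0.113)² = 0.0127;  (1·δw/w)² = (1×0.0714)² = 0.00510;  (1·δz/z)² = (1×0.0742)² = 0.00551
δQ/Q = √(0.0407) = 0.202
Q = 4.63e+05, so δQ = 0.202 × 4.63e+05 = 93400.

(4.63 ± 0.934) × 10^5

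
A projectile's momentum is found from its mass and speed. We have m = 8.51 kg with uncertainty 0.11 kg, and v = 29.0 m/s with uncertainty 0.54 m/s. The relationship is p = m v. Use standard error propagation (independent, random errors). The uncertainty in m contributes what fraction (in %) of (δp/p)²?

32.5%

(δp/p)² = (1·δm/m)² + (1·δv/v)²
  m term: (1×0.0129)² = 0.000167
  v term: (1×0.0186)² = 0.000347
Total = 0.000514. Share from m = 0.000167/0.000514 = 0.325.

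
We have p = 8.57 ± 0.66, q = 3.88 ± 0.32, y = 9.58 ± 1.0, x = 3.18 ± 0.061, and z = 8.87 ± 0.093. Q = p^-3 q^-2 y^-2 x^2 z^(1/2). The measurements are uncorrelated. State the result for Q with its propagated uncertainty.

(3.46 ± 1.23) × 10^-5

Since Q is a product/quotient, work with relative uncertainties:
  (-3·δp/p)² = (-3×0.0770)² = 0.0534;  (-2·δq/q)² = (-2×0.0825)² = 0.0272;  (-2·δy/y)² = (-2×0.104)² = 0.0436;  (2·δx/x)² = (2×0.0192)² = 0.00147;  (½·δz/z)² = (0.5×0.0105)² = 2.75e-05
δQ/Q = √(0.126) = 0.355
Q = 3.46e-05, so δQ = 0.355 × 3.46e-05 = 1.23e-05.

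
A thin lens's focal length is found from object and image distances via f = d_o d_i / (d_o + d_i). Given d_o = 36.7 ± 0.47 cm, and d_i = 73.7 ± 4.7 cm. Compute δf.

∂f/∂d_o = (d_i/(d_o+d_i))² = 0.446;  ∂f/∂d_i = (d_o/(d_o+d_i))² = 0.111
δf = √((∂f/∂d_o · δd_o)² + (∂f/∂d_i · δd_i)²) = √(0.0439 + 0.270) = 0.560 cm

0.560 cm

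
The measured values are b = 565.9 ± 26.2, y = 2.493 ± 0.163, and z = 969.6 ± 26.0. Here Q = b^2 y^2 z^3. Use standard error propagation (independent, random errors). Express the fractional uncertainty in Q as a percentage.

Products/powers → add relative errors in quadrature, weighted by exponent:
  (2·δb/b)² = (2×0.0463)² = 0.00857;  (2·δy/y)² = (2×0.0654)² = 0.0171;  (3·δz/z)² = (3×0.0268)² = 0.00647
δQ/Q = √(0.0321) = 0.179

17.9%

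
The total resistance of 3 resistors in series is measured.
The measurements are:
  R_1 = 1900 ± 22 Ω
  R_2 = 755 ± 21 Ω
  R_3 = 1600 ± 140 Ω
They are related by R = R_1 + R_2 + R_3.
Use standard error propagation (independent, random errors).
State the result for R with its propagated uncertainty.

4260 ± 143 Ω

R is a linear combination, so absolute uncertainties add in quadrature:
  (δR_1)² = 484;  (δR_2)² = 441;  (δR_3)² = 19600
δR = √(20500) = 143 Ω
R = 4260 Ω.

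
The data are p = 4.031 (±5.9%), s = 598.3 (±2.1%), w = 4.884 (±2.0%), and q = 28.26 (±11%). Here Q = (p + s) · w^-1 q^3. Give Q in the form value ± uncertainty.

Let u = p + s = 602.3. δu = √(δp² + δs²) = √(0.0566 + 158) = 12.6, so δu/u = 0.0209.
Q is then a monomial in u, w, q:
δQ/Q = √((δu/u)² + (-1·δw/w)² + (3·δq/q)²) = √(0.000435 + 0.000400 + 0.109) = 0.331
Q = 2.783e+06, so δQ = 0.331 × 2.783e+06 = 9.22e+05.

(2.783 ± 0.922) × 10^6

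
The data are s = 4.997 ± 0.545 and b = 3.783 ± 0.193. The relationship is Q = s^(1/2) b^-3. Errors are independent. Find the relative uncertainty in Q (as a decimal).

Q is a product of powers, so relative uncertainties combine in quadrature:
  (½·δs/s)² = (0.5×0.109)² = 0.00297;  (-3·δb/b)² = (-3×0.0510)² = 0.0234
δQ/Q = √(0.0264) = 0.162

0.162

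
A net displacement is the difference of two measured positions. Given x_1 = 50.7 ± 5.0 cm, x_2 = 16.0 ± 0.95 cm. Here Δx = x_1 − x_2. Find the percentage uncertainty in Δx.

For a sum/difference, combine absolute errors in quadrature:
  (δx_1)² = 25.0;  (δx_2)² = 0.902
δΔx = √(25.9) = 5.09 cm
Δx = 34.7 cm, so δΔx/Δx = 5.09/34.7 = 0.147.

14.7%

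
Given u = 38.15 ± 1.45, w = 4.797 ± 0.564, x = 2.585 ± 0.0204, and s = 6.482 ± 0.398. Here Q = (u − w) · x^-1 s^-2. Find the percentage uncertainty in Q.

13.2%

Let h = u − w = 33.35. δh = √(δu² + δw²) = √(2.10 + 0.318) = 1.56, so δh/h = 0.0466.
Q is then a monomial in h, x, s:
δQ/Q = √((δh/h)² + (-1·δx/x)² + (-2·δs/s)²) = √(0.00218 + 6.23e-05 + 0.0151) = 0.132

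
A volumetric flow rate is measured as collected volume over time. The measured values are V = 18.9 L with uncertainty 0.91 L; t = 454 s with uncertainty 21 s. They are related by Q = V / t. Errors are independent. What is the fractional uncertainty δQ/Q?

For a monomial Q ∝ V, t^-1, fractional errors add in quadrature:
  (1·δV/V)² = (1×0.0481)² = 0.00232;  (-1·δt/t)² = (-1×0.0463)² = 0.00214
δQ/Q = √(0.00446) = 0.0668

0.0668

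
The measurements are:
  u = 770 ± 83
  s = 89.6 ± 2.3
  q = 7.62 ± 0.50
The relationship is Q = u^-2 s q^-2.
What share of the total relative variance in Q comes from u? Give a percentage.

72.2%

(δQ/Q)² = (-2·δu/u)² + (1·δs/s)² + (-2·δq/q)²
  u term: (-2×0.108)² = 0.0465
  s term: (1×0.0257)² = 0.000659
  q term: (-2×0.0656)² = 0.0172
Total = 0.0644. Share from u = 0.0465/0.0644 = 0.722.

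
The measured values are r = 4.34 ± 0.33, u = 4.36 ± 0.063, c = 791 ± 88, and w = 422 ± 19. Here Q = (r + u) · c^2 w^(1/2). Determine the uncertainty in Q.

2.54e+07

Let h = r + u = 8.70. δh = √(δr² + δu²) = √(0.109 + 0.00397) = 0.336, so δh/h = 0.0386.
Q is then a monomial in h, c, w:
δQ/Q = √((δh/h)² + (2·δc/c)² + (½·δw/w)²) = √(0.00149 + 0.0495 + 0.000507) = 0.227
Q = 1.12e+08, so δQ = 0.227 × 1.12e+08 = 2.54e+07.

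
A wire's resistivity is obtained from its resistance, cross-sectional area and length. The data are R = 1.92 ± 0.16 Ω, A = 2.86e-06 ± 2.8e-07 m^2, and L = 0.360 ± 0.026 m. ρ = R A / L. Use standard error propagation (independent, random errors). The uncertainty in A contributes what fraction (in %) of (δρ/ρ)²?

(δρ/ρ)² = (1·δR/R)² + (1·δA/A)² + (-1·δL/L)²
  R term: (1×0.0833)² = 0.00694
  A term: (1×0.0979)² = 0.00958
  L term: (-1×0.0722)² = 0.00522
Total = 0.0217. Share from A = 0.00958/0.0217 = 0.441.

44.1%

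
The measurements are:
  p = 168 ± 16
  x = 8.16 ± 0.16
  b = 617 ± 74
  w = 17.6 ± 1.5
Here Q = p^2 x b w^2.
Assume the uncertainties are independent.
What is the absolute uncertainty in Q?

Each factor contributes (exponent × relative error)² to (δQ/Q)²:
  (2·δp/p)² = (2×0.0952)² = 0.0363;  (1·δx/x)² = (1×0.0196)² = 0.000384;  (1·δb/b)² = (1×0.120)² = 0.0144;  (2·δw/w)² = (2×0.0852)² = 0.0291
δQ/Q = √(0.0801) = 0.283
Q = 4.4e+10, so δQ = 0.283 × 4.4e+10 = 1.25e+10.

1.25e+10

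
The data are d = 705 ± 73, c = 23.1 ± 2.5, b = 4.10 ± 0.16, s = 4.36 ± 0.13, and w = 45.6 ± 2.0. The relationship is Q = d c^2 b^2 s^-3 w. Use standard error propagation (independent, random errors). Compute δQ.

Q is a product of powers, so relative uncertainties combine in quadrature:
  (1·δd/d)² = (1×0.104)² = 0.0107;  (2·δc/c)² = (2×0.108)² = 0.0469;  (2·δb/b)² = (2×0.0390)² = 0.00609;  (-3·δs/s)² = (-3×0.0298)² = 0.00800;  (1·δw/w)² = (1×0.0439)² = 0.00192
δQ/Q = √(0.0736) = 0.271
Q = 3.48e+06, so δQ = 0.271 × 3.48e+06 = 9.44e+05.

9.44e+05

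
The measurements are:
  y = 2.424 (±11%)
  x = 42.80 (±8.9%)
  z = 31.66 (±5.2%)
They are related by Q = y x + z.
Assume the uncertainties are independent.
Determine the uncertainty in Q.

14.8

Let p = y·x = 103.7. δp/p = √((1·δy/y)² + (1·δx/x)²) = √(0.0121 + 0.00792) = 0.141, so δp = 14.7.
Q = p + z: δQ = √(δp² + δz²) = √(215 + 2.71) = 14.8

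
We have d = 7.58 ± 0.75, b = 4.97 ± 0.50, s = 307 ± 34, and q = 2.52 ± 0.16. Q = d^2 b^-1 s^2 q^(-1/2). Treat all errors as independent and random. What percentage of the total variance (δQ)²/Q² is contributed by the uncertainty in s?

49.4%

(δQ/Q)² = (2·δd/d)² + (-1·δb/b)² + (2·δs/s)² + (−½·δq/q)²
  d term: (2×0.0989)² = 0.0392
  b term: (-1×0.101)² = 0.0101
  s term: (2×0.111)² = 0.0491
  q term: (-0.5×0.0635)² = 0.00101
Total = 0.0994. Share from s = 0.0491/0.0994 = 0.494.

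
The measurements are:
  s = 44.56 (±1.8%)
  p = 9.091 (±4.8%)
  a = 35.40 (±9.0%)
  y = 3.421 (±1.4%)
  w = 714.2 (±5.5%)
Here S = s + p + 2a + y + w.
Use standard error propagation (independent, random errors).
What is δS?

Each term contributes (cᵢ δxᵢ)² to (δS)²:
  (δs)² = 0.643;  (δp)² = 0.190;  (2·δa)² = 40.6;  (δy)² = 0.00229;  (δw)² = 1540
δS = √(1580) = 39.8

39.8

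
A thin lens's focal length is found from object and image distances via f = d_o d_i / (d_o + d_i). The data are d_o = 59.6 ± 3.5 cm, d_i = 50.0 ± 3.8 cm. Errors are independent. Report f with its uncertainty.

∂f/∂d_o = (d_i/(d_o+d_i))² = 0.208;  ∂f/∂d_i = (d_o/(d_o+d_i))² = 0.296
δf = √((∂f/∂d_o · δd_o)² + (∂f/∂d_i · δd_i)²) = √(0.531 + 1.26) = 1.34 cm
f = 27.2 cm.

27.2 ± 1.34 cm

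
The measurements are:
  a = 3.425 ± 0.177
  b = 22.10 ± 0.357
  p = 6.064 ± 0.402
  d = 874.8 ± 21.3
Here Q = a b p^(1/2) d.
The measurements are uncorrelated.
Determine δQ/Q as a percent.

Products/powers → add relative errors in quadrature, weighted by exponent:
  (1·δa/a)² = (1×0.0517)² = 0.00267;  (1·δb/b)² = (1×0.0162)² = 0.000261;  (½·δp/p)² = (0.5×0.0663)² = 0.00110;  (1·δd/d)² = (1×0.0243)² = 0.000593
δQ/Q = √(0.00462) = 0.0680

6.80%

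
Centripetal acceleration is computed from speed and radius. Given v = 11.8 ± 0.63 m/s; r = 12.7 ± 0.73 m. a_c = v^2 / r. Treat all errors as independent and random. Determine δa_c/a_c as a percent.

Products/powers → add relative errors in quadrature, weighted by exponent:
  (2·δv/v)² = (2×0.0534)² = 0.0114;  (-1·δr/r)² = (-1×0.0575)² = 0.00330
δa_c/a_c = √(0.0147) = 0.121

12.1%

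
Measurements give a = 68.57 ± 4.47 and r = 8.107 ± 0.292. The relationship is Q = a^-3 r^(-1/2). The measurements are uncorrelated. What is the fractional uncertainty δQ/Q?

0.196

Each factor contributes (exponent × relative error)² to (δQ/Q)²:
  (-3·δa/a)² = (-3×0.0652)² = 0.0382;  (−½·δr/r)² = (-0.5×0.0360)² = 0.000324
δQ/Q = √(0.0386) = 0.196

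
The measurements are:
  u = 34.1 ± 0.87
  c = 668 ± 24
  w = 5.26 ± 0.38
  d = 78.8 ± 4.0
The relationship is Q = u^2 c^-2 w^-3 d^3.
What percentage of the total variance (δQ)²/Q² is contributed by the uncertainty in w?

(δQ/Q)² = (2·δu/u)² + (-2·δc/c)² + (-3·δw/w)² + (3·δd/d)²
  u term: (2×0.0255)² = 0.00260
  c term: (-2×0.0359)² = 0.00516
  w term: (-3×0.0722)² = 0.0470
  d term: (3×0.0508)² = 0.0232
Total = 0.0779. Share from w = 0.0470/0.0779 = 0.603.

60.3%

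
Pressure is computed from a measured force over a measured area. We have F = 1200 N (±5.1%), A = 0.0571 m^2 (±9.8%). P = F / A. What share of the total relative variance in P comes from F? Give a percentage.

21.3%

(δP/P)² = (1·δF/F)² + (-1·δA/A)²
  F term: (1×0.0510)² = 0.00260
  A term: (-1×0.0980)² = 0.00960
Total = 0.0122. Share from F = 0.00260/0.0122 = 0.213.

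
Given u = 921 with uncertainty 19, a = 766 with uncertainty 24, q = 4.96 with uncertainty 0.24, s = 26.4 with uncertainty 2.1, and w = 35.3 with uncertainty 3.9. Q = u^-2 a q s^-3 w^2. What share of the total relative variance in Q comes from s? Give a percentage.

(δQ/Q)² = (-2·δu/u)² + (1·δa/a)² + (1·δq/q)² + (-3·δs/s)² + (2·δw/w)²
  u term: (-2×0.0206)² = 0.00170
  a term: (1×0.0313)² = 0.000982
  q term: (1×0.0484)² = 0.00234
  s term: (-3×0.0795)² = 0.0569
  w term: (2×0.110)² = 0.0488
Total = 0.111. Share from s = 0.0569/0.111 = 0.514.

51.4%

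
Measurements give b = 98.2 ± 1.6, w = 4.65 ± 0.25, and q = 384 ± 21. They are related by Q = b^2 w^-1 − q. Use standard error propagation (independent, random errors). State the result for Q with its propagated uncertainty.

1690 ± 132

Let p = b^2·w^-1 = 2070. δp/p = √((2·δb/b)² + (-1·δw/w)²) = √(0.00106 + 0.00289) = 0.0629, so δp = 130.
Q = p − q: δQ = √(δp² + δq²) = √(17000 + 441) = 132
Q = 1690.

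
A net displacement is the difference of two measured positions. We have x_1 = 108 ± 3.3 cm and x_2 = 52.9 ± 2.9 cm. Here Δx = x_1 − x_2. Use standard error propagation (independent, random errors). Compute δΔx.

4.39 cm

Δx is a linear combination, so absolute uncertainties add in quadrature:
  (δx_1)² = 10.9;  (δx_2)² = 8.41
δΔx = √(19.3) = 4.39 cm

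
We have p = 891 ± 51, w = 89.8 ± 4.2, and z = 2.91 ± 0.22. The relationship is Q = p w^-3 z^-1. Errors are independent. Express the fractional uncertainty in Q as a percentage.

For a monomial Q ∝ p, w^-3, z^-1, fractional errors add in quadrature:
  (1·δp/p)² = (1×0.0572)² = 0.00328;  (-3·δw/w)² = (-3×0.0468)² = 0.0197;  (-1·δz/z)² = (-1×0.0756)² = 0.00572
δQ/Q = √(0.0287) = 0.169

16.9%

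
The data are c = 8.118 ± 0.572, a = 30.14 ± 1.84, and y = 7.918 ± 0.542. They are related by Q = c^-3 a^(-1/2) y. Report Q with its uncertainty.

0.002696 ± 0.000605

Each factor contributes (exponent × relative error)² to (δQ/Q)²:
  (-3·δc/c)² = (-3×0.0705)² = 0.0447;  (−½·δa/a)² = (-0.5×0.0610)² = 0.000932;  (1·δy/y)² = (1×0.0685)² = 0.00469
δQ/Q = √(0.0503) = 0.224
Q = 0.002696, so δQ = 0.224 × 0.002696 = 0.000605.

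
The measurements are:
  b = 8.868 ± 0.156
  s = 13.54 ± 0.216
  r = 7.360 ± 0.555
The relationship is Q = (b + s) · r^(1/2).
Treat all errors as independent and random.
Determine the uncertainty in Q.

Let u = b + s = 22.41. δu = √(δb² + δs²) = √(0.0243 + 0.0467) = 0.266, so δu/u = 0.0119.
Q is then a monomial in u, r:
δQ/Q = √((δu/u)² + (½·δr/r)²) = √(0.000141 + 0.00142) = 0.0395
Q = 60.79, so δQ = 0.0395 × 60.79 = 2.40.

2.40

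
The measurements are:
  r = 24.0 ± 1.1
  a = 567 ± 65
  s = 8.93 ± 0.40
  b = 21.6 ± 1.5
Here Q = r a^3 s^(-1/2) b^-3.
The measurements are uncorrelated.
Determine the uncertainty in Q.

58900

Since Q is a product/quotient, work with relative uncertainties:
  (1·δr/r)² = (1×0.0458)² = 0.00210;  (3·δa/a)² = (3×0.115)² = 0.118;  (−½·δs/s)² = (-0.5×0.0448)² = 0.000502;  (-3·δb/b)² = (-3×0.0694)² = 0.0434
δQ/Q = √(0.164) = 0.405
Q = 1.45e+05, so δQ = 0.405 × 1.45e+05 = 58900.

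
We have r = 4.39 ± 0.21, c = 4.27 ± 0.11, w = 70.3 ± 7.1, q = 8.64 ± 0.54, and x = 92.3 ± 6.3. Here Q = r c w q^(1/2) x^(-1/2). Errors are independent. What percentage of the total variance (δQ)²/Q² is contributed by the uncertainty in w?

66.7%

(δQ/Q)² = (1·δr/r)² + (1·δc/c)² + (1·δw/w)² + (½·δq/q)² + (−½·δx/x)²
  r term: (1×0.0478)² = 0.00229
  c term: (1×0.0258)² = 0.000664
  w term: (1×0.101)² = 0.0102
  q term: (0.5×0.0625)² = 0.000977
  x term: (-0.5×0.0683)² = 0.00116
Total = 0.0153. Share from w = 0.0102/0.0153 = 0.667.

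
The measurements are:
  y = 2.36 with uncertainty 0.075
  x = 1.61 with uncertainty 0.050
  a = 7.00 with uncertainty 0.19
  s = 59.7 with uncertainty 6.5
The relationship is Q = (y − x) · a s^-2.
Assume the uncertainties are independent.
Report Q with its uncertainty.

Let u = y − x = 0.750. δu = √(δy² + δx²) = √(0.00562 + 0.00250) = 0.0901, so δu/u = 0.120.
Q is then a monomial in u, a, s:
δQ/Q = √((δu/u)² + (1·δa/a)² + (-2·δs/s)²) = √(0.0144 + 0.000737 + 0.0474) = 0.250
Q = 0.00147, so δQ = 0.250 × 0.00147 = 0.000369.

0.00147 ± 0.000369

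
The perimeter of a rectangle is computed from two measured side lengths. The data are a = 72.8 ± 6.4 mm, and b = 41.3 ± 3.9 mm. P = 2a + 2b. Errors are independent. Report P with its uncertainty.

Each term contributes (cᵢ δxᵢ)² to (δP)²:
  (2·δa)² = 164;  (2·δb)² = 60.8
δP = √(225) = 15.0 mm
P = 228 mm.

228 ± 15.0 mm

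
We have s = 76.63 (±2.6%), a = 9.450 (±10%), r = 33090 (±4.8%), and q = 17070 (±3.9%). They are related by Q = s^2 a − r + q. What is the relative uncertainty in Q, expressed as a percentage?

Let p = s^2·a = 55490. δp/p = √((2·δs/s)² + (1·δa/a)²) = √(0.00270 + 0.0100) = 0.113, so δp = 6250.
Q = p − r + q: δQ = √(δp² + δr² + δq²) = √(3.91e+07 + 2.52e+06 + 4.43e+05) = 6490
Q = 39470, so δQ/Q = 6490/39470 = 0.164.

16.4%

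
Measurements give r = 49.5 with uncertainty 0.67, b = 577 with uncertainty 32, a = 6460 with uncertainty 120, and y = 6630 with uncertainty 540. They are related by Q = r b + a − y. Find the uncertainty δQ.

1720

Let p = r·b = 28600. δp/p = √((1·δr/r)² + (1·δb/b)²) = √(0.000183 + 0.00308) = 0.0571, so δp = 1630.
Q = p + a − y: δQ = √(δp² + δa² + δy²) = √(2.66e+06 + 14400 + 2.92e+05) = 1720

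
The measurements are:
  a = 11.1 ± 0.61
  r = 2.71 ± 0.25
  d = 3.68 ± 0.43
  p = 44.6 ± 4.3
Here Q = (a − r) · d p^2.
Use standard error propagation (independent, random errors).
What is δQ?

14700

Let u = a − r = 8.39. δu = √(δa² + δr²) = √(0.372 + 0.0625) = 0.659, so δu/u = 0.0786.
Q is then a monomial in u, d, p:
δQ/Q = √((δu/u)² + (1·δd/d)² + (2·δp/p)²) = √(0.00617 + 0.0137 + 0.0372) = 0.239
Q = 61400, so δQ = 0.239 × 61400 = 14700.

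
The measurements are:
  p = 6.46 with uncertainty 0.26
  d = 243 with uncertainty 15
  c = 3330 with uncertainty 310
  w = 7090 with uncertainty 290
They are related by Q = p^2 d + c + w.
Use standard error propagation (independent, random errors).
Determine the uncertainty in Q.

1110

Let h = p^2·d = 10100. δh/h = √((2·δp/p)² + (1·δd/d)²) = √(0.00648 + 0.00381) = 0.101, so δh = 1030.
Q = h + c + w: δQ = √(δh² + δc² + δw²) = √(1.06e+06 + 96100 + 84100) = 1110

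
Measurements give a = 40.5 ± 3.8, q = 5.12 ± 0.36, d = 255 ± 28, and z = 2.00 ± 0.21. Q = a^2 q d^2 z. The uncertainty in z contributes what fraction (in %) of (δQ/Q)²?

(δQ/Q)² = (2·δa/a)² + (1·δq/q)² + (2·δd/d)² + (1·δz/z)²
  a term: (2×0.0938)² = 0.0352
  q term: (1×0.0703)² = 0.00494
  d term: (2×0.110)² = 0.0482
  z term: (1×0.105)² = 0.0110
Total = 0.0994. Share from z = 0.0110/0.0994 = 0.111.

11.1%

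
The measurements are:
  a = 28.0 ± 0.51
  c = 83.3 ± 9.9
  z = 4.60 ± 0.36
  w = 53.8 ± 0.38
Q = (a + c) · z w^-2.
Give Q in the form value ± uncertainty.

0.177 ± 0.0211

Let u = a + c = 111. δu = √(δa² + δc²) = √(0.260 + 98.0) = 9.91, so δu/u = 0.0891.
Q is then a monomial in u, z, w:
δQ/Q = √((δu/u)² + (1·δz/z)² + (-2·δw/w)²) = √(0.00793 + 0.00612 + 0.000200) = 0.119
Q = 0.177, so δQ = 0.119 × 0.177 = 0.0211.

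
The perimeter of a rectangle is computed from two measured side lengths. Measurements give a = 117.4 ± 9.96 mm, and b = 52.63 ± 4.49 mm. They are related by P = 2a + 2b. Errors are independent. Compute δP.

21.9 mm

Absolute uncertainties add in quadrature for a linear combination:
  (2·δa)² = 397;  (2·δb)² = 80.6
δP = √(477) = 21.9 mm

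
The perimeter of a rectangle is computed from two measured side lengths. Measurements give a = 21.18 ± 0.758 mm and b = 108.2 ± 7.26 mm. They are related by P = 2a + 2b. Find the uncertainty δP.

14.6 mm

For a sum/difference, combine absolute errors in quadrature:
  (2·δa)² = 2.30;  (2·δb)² = 211
δP = √(213) = 14.6 mm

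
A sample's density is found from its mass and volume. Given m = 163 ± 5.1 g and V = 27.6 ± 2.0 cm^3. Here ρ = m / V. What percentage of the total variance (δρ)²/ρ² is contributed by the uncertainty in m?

15.7%

(δρ/ρ)² = (1·δm/m)² + (-1·δV/V)²
  m term: (1×0.0313)² = 0.000979
  V term: (-1×0.0725)² = 0.00525
Total = 0.00623. Share from m = 0.000979/0.00623 = 0.157.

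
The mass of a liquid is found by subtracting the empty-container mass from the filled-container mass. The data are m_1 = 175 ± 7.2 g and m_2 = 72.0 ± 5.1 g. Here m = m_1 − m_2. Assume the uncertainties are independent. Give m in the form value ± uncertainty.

103 ± 8.82 g

m is a linear combination, so absolute uncertainties add in quadrature:
  (δm_1)² = 51.8;  (δm_2)² = 26.0
δm = √(77.8) = 8.82 g
m = 103 g.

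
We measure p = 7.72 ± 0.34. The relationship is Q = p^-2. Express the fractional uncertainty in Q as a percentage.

Since Q is a product/quotient, work with relative uncertainties:
  (-2·δp/p)² = (-2×0.0440)² = 0.00776
δQ/Q = √(0.00776) = 0.0881

8.81%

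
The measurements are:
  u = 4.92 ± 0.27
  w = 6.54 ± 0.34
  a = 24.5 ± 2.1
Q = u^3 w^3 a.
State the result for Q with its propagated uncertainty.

Relative error in a monomial: (δQ/Q)² = Σ (nᵢ · δxᵢ/xᵢ)².
  (3·δu/u)² = (3×0.0549)² = 0.0271;  (3·δw/w)² = (3×0.0520)² = 0.0243;  (1·δa/a)² = (1×0.0857)² = 0.00735
δQ/Q = √(0.0588) = 0.242
Q = 8.16e+05, so δQ = 0.242 × 8.16e+05 = 1.98e+05.

(8.16 ± 1.98) × 10^5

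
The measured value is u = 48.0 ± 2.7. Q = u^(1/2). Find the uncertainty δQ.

Q ∝ u^(1/2), so δQ/Q = |½| · δu/u = 0.5 × 0.0563 = 0.0281.
Q = 6.93, so δQ = 0.0281 × 6.93 = 0.195.

0.195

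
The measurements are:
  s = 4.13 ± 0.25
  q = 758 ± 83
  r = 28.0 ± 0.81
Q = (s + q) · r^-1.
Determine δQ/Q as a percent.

Let u = s + q = 762. δu = √(δs² + δq²) = √(0.0625 + 6890) = 83.0, so δu/u = 0.109.
Q is then a monomial in u, r:
δQ/Q = √((δu/u)² + (-1·δr/r)²) = √(0.0119 + 0.000837) = 0.113

11.3%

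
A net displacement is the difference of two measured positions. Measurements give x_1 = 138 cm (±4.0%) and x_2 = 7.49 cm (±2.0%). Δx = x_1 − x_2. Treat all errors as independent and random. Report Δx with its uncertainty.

Sums and differences: (δΔx)² = Σ (cᵢ δxᵢ)².
  (δx_1)² = 30.5;  (δx_2)² = 0.0224
δΔx = √(30.5) = 5.52 cm
Δx = 131 cm.

131 ± 5.52 cm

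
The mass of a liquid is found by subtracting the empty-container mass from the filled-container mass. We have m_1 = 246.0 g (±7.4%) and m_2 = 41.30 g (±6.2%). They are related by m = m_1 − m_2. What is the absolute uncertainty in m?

m is a linear combination, so absolute uncertainties add in quadrature:
  (δm_1)² = 331;  (δm_2)² = 6.56
δm = √(338) = 18.4 g

18.4 g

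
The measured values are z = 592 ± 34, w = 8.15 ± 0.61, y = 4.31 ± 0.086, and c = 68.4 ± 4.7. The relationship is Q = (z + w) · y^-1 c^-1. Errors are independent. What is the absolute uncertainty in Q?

Let u = z + w = 600. δu = √(δz² + δw²) = √(1160 + 0.372) = 34.0, so δu/u = 0.0567.
Q is then a monomial in u, y, c:
δQ/Q = √((δu/u)² + (-1·δy/y)² + (-1·δc/c)²) = √(0.00321 + 0.000398 + 0.00472) = 0.0913
Q = 2.04, so δQ = 0.0913 × 2.04 = 0.186.

0.186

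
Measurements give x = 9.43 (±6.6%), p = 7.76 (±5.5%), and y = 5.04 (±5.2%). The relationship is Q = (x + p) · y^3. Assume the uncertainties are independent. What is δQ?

357

Let u = x + p = 17.2. δu = √(δx² + δp²) = √(0.387 + 0.182) = 0.755, so δu/u = 0.0439.
Q is then a monomial in u, y:
δQ/Q = √((δu/u)² + (3·δy/y)²) = √(0.00193 + 0.0243) = 0.162
Q = 2200, so δQ = 0.162 × 2200 = 357.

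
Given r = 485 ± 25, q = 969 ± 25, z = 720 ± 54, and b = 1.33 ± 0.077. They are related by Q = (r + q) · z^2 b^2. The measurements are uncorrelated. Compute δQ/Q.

Let u = r + q = 1450. δu = √(δr² + δq²) = √(625 + 625) = 35.4, so δu/u = 0.0243.
Q is then a monomial in u, z, b:
δQ/Q = √((δu/u)² + (2·δz/z)² + (2·δb/b)²) = √(0.000591 + 0.0225 + 0.0134) = 0.191

0.191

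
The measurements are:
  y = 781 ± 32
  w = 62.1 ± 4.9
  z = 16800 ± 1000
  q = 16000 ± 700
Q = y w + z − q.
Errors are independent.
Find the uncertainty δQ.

Let p = y·w = 48500. δp/p = √((1·δy/y)² + (1·δw/w)²) = √(0.00168 + 0.00623) = 0.0889, so δp = 4310.
Q = p + z − q: δQ = √(δp² + δz² + δq²) = √(1.86e+07 + 1e+06 + 4.9e+05) = 4480

4480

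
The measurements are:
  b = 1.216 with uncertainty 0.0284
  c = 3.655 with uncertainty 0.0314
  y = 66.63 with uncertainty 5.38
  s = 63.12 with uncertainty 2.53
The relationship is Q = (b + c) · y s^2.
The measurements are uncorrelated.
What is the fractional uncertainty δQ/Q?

0.114

Let u = b + c = 4.871. δu = √(δb² + δc²) = √(0.000807 + 0.000986) = 0.0423, so δu/u = 0.00869.
Q is then a monomial in u, y, s:
δQ/Q = √((δu/u)² + (1·δy/y)² + (2·δs/s)²) = √(7.55e-05 + 0.00652 + 0.00643) = 0.114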